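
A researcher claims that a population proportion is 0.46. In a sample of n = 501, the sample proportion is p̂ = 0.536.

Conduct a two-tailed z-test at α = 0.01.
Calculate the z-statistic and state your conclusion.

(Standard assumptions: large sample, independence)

H₀: p = 0.46, H₁: p ≠ 0.46
Standard error: SE = √(p₀(1-p₀)/n) = √(0.46×0.54/501) = 0.022267
z-statistic: z = (p̂ - p₀)/SE = (0.536 - 0.46)/0.022267 = 3.4131
Critical value: z_0.005 = ±2.576
p-value = 0.0006
Decision: reject H₀ at α = 0.01

Answer: z = 3.4131, reject H₀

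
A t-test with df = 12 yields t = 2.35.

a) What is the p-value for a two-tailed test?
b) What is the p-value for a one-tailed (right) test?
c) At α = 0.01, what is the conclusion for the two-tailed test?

Answer: a) 0.0367, b) 0.0184, c) fail to reject H₀

Derivation:
Using t-distribution with df = 12:
a) Two-tailed: p = 2×P(T > 2.35) = 0.0367
b) One-tailed: p = P(T > 2.35) = 0.0184
c) 0.0367 ≥ 0.01, fail to reject H₀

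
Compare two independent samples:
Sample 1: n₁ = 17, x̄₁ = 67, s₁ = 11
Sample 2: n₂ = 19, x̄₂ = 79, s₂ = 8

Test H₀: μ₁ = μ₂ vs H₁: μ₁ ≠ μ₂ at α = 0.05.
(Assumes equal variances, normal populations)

Pooled variance: s²_p = [16×11² + 18×8²]/(34) = 90.8235
s_p = 9.5301
SE = s_p×√(1/n₁ + 1/n₂) = 9.5301×√(1/17 + 1/19) = 3.1816
t = (x̄₁ - x̄₂)/SE = (67 - 79)/3.1816 = -3.7717
df = 34, t-critical = ±2.032
Decision: reject H₀

Answer: t = -3.7717, reject H₀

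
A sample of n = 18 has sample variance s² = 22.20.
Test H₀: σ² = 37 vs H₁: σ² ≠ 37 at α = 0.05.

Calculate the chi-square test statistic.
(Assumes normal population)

Answer: χ² = 10.2000, fail to reject H₀

Derivation:
df = n - 1 = 17
χ² = (n-1)s²/σ₀² = 17×22.20/37 = 10.2000
Critical values: χ²_{0.975,17} = 7.564, χ²_{0.025,17} = 30.191
Rejection region: χ² < 7.564 or χ² > 30.191
Decision: fail to reject H₀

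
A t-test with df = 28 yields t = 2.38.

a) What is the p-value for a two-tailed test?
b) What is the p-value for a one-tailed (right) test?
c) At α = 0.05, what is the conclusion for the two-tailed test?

Answer: a) 0.0244, b) 0.0122, c) reject H₀

Derivation:
Using t-distribution with df = 28:
a) Two-tailed: p = 2×P(T > 2.38) = 0.0244
b) One-tailed: p = P(T > 2.38) = 0.0122
c) 0.0244 < 0.05, reject H₀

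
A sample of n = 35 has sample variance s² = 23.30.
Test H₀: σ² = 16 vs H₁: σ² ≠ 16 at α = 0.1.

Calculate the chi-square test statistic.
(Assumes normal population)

Answer: χ² = 49.5125, reject H₀

Derivation:
df = n - 1 = 34
χ² = (n-1)s²/σ₀² = 34×23.30/16 = 49.5125
Critical values: χ²_{0.95,34} = 21.664, χ²_{0.05,34} = 48.602
Rejection region: χ² < 21.664 or χ² > 48.602
Decision: reject H₀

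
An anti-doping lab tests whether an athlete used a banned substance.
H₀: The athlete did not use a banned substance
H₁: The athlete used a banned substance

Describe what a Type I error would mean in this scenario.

Type I error (α): Rejecting H₀ when H₀ is true
Type II error (β): Failing to reject H₀ when H₁ is true

Answer: Falsely accusing a clean athlete of doping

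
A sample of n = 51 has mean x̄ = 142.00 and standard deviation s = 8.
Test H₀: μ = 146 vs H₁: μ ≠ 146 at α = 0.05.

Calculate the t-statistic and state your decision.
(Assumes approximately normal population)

df = n - 1 = 50
SE = s/√n = 8/√51 = 1.1202
t = (x̄ - μ₀)/SE = (142.00 - 146)/1.1202 = -3.5708
Critical value: t_{0.025,50} = ±2.009
p-value ≈ 0.0008
Decision: reject H₀

Answer: t = -3.5708, reject H₀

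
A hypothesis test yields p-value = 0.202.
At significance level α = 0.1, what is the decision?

Answer: fail to reject H₀

Derivation:
Compare p-value to α:
0.202 ≥ 0.1
Decision: fail to reject H₀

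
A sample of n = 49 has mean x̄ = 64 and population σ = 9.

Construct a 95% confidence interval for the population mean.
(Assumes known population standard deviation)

Confidence level: 95%, α = 0.05
z_0.025 = 1.960
SE = σ/√n = 9/√49 = 1.2857
Margin of error = 1.960 × 1.2857 = 2.5200
CI: x̄ ± margin = 64 ± 2.5200
CI: (61.4800, 66.5200)

Answer: (61.4800, 66.5200)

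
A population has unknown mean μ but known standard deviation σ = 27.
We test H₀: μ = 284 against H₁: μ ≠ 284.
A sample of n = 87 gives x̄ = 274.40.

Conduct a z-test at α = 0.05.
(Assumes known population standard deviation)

Standard error: SE = σ/√n = 27/√87 = 2.8947
z-statistic: z = (x̄ - μ₀)/SE = (274.40 - 284)/2.8947 = -3.3164
Critical value: ±1.960
p-value = 0.0009
Decision: reject H₀

Answer: z = -3.3164, reject H₀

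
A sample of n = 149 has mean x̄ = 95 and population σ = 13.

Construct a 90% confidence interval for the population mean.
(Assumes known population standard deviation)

Confidence level: 90%, α = 0.1
z_0.05 = 1.645
SE = σ/√n = 13/√149 = 1.0650
Margin of error = 1.645 × 1.0650 = 1.7519
CI: x̄ ± margin = 95 ± 1.7519
CI: (93.2481, 96.7519)

Answer: (93.2481, 96.7519)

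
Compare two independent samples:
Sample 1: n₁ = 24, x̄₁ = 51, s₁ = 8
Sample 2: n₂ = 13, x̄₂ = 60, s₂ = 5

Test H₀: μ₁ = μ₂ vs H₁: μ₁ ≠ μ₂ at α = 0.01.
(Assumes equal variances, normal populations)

Answer: t = -3.6730, reject H₀

Derivation:
Pooled variance: s²_p = [23×8² + 12×5²]/(35) = 50.6286
s_p = 7.1154
SE = s_p×√(1/n₁ + 1/n₂) = 7.1154×√(1/24 + 1/13) = 2.4503
t = (x̄₁ - x̄₂)/SE = (51 - 60)/2.4503 = -3.6730
df = 35, t-critical = ±2.724
Decision: reject H₀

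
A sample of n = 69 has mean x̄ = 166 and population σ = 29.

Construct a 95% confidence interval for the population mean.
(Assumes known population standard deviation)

Answer: (159.1572, 172.8428)

Derivation:
Confidence level: 95%, α = 0.05
z_0.025 = 1.960
SE = σ/√n = 29/√69 = 3.4912
Margin of error = 1.960 × 3.4912 = 6.8428
CI: x̄ ± margin = 166 ± 6.8428
CI: (159.1572, 172.8428)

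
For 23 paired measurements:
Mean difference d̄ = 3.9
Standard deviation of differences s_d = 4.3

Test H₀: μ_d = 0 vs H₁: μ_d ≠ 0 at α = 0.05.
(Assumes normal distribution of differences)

df = n - 1 = 22
SE = s_d/√n = 4.3/√23 = 0.8966
t = d̄/SE = 3.9/0.8966 = 4.3498
Critical value: t_{0.025,22} = ±2.074
p-value ≈ 0.0003
Decision: reject H₀

Answer: t = 4.3498, reject H₀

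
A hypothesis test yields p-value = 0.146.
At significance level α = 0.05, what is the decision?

Answer: fail to reject H₀

Derivation:
Compare p-value to α:
0.146 ≥ 0.05
Decision: fail to reject H₀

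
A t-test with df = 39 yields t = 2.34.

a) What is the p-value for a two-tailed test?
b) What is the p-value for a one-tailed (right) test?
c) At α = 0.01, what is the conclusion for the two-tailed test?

Answer: a) 0.0245, b) 0.0122, c) fail to reject H₀

Derivation:
Using t-distribution with df = 39:
a) Two-tailed: p = 2×P(T > 2.34) = 0.0245
b) One-tailed: p = P(T > 2.34) = 0.0122
c) 0.0245 ≥ 0.01, fail to reject H₀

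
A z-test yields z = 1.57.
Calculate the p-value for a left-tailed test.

For z = 1.57:
p = P(Z < 1.57) = Φ(1.57) = 0.9418

Answer: p-value ≈ 0.9418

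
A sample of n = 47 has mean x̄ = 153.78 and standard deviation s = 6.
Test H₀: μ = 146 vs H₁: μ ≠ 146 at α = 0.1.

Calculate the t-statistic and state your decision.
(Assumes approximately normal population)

Answer: t = 8.8894, reject H₀

Derivation:
df = n - 1 = 46
SE = s/√n = 6/√47 = 0.8752
t = (x̄ - μ₀)/SE = (153.78 - 146)/0.8752 = 8.8894
Critical value: t_{0.05,46} = ±1.679
p-value < 0.0001
Decision: reject H₀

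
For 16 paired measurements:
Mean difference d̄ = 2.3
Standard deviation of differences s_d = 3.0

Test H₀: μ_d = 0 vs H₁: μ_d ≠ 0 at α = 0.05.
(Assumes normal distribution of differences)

df = n - 1 = 15
SE = s_d/√n = 3.0/√16 = 0.7500
t = d̄/SE = 2.3/0.7500 = 3.0667
Critical value: t_{0.025,15} = ±2.131
p-value ≈ 0.0078
Decision: reject H₀

Answer: t = 3.0667, reject H₀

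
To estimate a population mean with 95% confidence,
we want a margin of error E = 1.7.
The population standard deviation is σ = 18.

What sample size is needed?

Answer: n = 431

Derivation:
z_0.025 = 1.960
n = (z×σ/E)² = (1.960×18/1.7)²
n = 430.6846
Round up: n = 431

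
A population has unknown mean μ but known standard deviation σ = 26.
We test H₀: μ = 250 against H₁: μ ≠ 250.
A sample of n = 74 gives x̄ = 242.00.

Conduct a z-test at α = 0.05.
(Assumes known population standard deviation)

Answer: z = -2.6469, reject H₀

Derivation:
Standard error: SE = σ/√n = 26/√74 = 3.0224
z-statistic: z = (x̄ - μ₀)/SE = (242.00 - 250)/3.0224 = -2.6469
Critical value: ±1.960
p-value = 0.0081
Decision: reject H₀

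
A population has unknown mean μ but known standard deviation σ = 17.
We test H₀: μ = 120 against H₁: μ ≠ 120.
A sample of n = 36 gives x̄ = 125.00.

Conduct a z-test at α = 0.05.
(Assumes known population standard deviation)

Answer: z = 1.7647, fail to reject H₀

Derivation:
Standard error: SE = σ/√n = 17/√36 = 2.8333
z-statistic: z = (x̄ - μ₀)/SE = (125.00 - 120)/2.8333 = 1.7647
Critical value: ±1.960
p-value = 0.0776
Decision: fail to reject H₀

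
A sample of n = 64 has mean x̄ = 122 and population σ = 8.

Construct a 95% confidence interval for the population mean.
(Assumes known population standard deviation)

Answer: (120.0400, 123.9600)

Derivation:
Confidence level: 95%, α = 0.05
z_0.025 = 1.960
SE = σ/√n = 8/√64 = 1.0000
Margin of error = 1.960 × 1.0000 = 1.9600
CI: x̄ ± margin = 122 ± 1.9600
CI: (120.0400, 123.9600)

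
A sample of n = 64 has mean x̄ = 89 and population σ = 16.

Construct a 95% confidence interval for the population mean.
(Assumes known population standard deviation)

Answer: (85.0800, 92.9200)

Derivation:
Confidence level: 95%, α = 0.05
z_0.025 = 1.960
SE = σ/√n = 16/√64 = 2.0000
Margin of error = 1.960 × 2.0000 = 3.9200
CI: x̄ ± margin = 89 ± 3.9200
CI: (85.0800, 92.9200)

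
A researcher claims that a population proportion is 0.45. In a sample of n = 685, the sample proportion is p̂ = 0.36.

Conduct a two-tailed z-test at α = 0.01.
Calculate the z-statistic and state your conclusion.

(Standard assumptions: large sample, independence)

Answer: z = -4.7348, reject H₀

Derivation:
H₀: p = 0.45, H₁: p ≠ 0.45
Standard error: SE = √(p₀(1-p₀)/n) = √(0.45×0.55/685) = 0.019008
z-statistic: z = (p̂ - p₀)/SE = (0.36 - 0.45)/0.019008 = -4.7348
Critical value: z_0.005 = ±2.576
p-value < 0.0001
Decision: reject H₀ at α = 0.01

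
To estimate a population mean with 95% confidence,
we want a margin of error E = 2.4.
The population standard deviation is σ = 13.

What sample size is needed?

z_0.025 = 1.960
n = (z×σ/E)² = (1.960×13/2.4)²
n = 112.7136
Round up: n = 113

Answer: n = 113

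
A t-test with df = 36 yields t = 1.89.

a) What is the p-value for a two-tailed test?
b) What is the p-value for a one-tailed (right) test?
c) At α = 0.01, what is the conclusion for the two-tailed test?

Using t-distribution with df = 36:
a) Two-tailed: p = 2×P(T > 1.89) = 0.0668
b) One-tailed: p = P(T > 1.89) = 0.0334
c) 0.0668 ≥ 0.01, fail to reject H₀

Answer: a) 0.0668, b) 0.0334, c) fail to reject H₀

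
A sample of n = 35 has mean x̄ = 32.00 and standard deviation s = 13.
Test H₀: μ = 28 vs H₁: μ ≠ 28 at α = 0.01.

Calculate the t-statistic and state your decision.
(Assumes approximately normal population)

Answer: t = 1.8203, fail to reject H₀

Derivation:
df = n - 1 = 34
SE = s/√n = 13/√35 = 2.1974
t = (x̄ - μ₀)/SE = (32.00 - 28)/2.1974 = 1.8203
Critical value: t_{0.005,34} = ±2.728
p-value ≈ 0.0775
Decision: fail to reject H₀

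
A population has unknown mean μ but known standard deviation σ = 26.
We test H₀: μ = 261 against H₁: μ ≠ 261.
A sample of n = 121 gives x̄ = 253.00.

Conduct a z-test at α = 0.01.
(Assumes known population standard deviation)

Answer: z = -3.3847, reject H₀

Derivation:
Standard error: SE = σ/√n = 26/√121 = 2.3636
z-statistic: z = (x̄ - μ₀)/SE = (253.00 - 261)/2.3636 = -3.3847
Critical value: ±2.576
p-value = 0.0007
Decision: reject H₀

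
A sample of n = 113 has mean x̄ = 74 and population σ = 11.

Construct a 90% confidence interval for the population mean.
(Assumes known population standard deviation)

Confidence level: 90%, α = 0.1
z_0.05 = 1.645
SE = σ/√n = 11/√113 = 1.0348
Margin of error = 1.645 × 1.0348 = 1.7022
CI: x̄ ± margin = 74 ± 1.7022
CI: (72.2978, 75.7022)

Answer: (72.2978, 75.7022)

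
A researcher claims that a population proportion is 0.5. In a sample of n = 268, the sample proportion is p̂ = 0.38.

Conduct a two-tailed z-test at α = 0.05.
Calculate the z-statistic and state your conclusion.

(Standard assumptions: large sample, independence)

Answer: z = -3.9290, reject H₀

Derivation:
H₀: p = 0.5, H₁: p ≠ 0.5
Standard error: SE = √(p₀(1-p₀)/n) = √(0.5×0.5/268) = 0.030542
z-statistic: z = (p̂ - p₀)/SE = (0.38 - 0.5)/0.030542 = -3.9290
Critical value: z_0.025 = ±1.960
p-value = 0.0001
Decision: reject H₀ at α = 0.05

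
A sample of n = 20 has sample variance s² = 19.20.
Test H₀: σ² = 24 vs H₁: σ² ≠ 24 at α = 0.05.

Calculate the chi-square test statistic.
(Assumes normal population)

Answer: χ² = 15.2000, fail to reject H₀

Derivation:
df = n - 1 = 19
χ² = (n-1)s²/σ₀² = 19×19.20/24 = 15.2000
Critical values: χ²_{0.975,19} = 8.907, χ²_{0.025,19} = 32.852
Rejection region: χ² < 8.907 or χ² > 32.852
Decision: fail to reject H₀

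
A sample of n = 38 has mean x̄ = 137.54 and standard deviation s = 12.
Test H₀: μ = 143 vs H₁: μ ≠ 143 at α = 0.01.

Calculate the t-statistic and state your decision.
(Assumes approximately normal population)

Answer: t = -2.8047, reject H₀

Derivation:
df = n - 1 = 37
SE = s/√n = 12/√38 = 1.9467
t = (x̄ - μ₀)/SE = (137.54 - 143)/1.9467 = -2.8047
Critical value: t_{0.005,37} = ±2.715
p-value ≈ 0.0080
Decision: reject H₀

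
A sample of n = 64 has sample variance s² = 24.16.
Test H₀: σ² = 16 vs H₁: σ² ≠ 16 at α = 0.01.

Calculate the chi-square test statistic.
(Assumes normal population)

df = n - 1 = 63
χ² = (n-1)s²/σ₀² = 63×24.16/16 = 95.1300
Critical values: χ²_{0.995,63} = 37.838, χ²_{0.005,63} = 95.649
Rejection region: χ² < 37.838 or χ² > 95.649
Decision: fail to reject H₀

Answer: χ² = 95.1300, fail to reject H₀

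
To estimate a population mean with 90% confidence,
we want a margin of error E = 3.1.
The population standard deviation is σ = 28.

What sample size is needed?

Answer: n = 221

Derivation:
z_0.05 = 1.645
n = (z×σ/E)² = (1.645×28/3.1)²
n = 220.7621
Round up: n = 221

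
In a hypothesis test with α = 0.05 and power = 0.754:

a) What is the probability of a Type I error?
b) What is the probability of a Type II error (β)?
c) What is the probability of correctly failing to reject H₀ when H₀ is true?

Answer: a) 0.05, b) 0.246, c) 0.95

Derivation:
a) Type I error probability = α = 0.05
b) Power = P(reject H₀ | H₁ true) = 1 - β = 0.754, so Type II error probability = β = 1 - Power = 0.246
c) P(fail to reject H₀ | H₀ true) = 1 - α = 0.95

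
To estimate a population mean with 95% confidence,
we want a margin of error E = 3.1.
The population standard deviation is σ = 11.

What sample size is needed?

z_0.025 = 1.960
n = (z×σ/E)² = (1.960×11/3.1)²
n = 48.3698
Round up: n = 49

Answer: n = 49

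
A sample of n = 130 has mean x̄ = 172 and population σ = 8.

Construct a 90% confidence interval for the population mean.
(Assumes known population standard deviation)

Confidence level: 90%, α = 0.1
z_0.05 = 1.645
SE = σ/√n = 8/√130 = 0.7016
Margin of error = 1.645 × 0.7016 = 1.1541
CI: x̄ ± margin = 172 ± 1.1541
CI: (170.8459, 173.1541)

Answer: (170.8459, 173.1541)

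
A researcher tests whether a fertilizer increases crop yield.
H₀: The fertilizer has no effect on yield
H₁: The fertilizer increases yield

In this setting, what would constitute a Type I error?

Answer: Concluding the fertilizer works when it doesn't

Derivation:
A Type I error (probability α) occurs when we reject a true H₀.
A Type II error (probability β) occurs when we fail to reject a false H₀.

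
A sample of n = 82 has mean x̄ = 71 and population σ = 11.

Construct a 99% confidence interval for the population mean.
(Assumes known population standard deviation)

Answer: (67.8709, 74.1291)

Derivation:
Confidence level: 99%, α = 0.01
z_0.005 = 2.576
SE = σ/√n = 11/√82 = 1.2147
Margin of error = 2.576 × 1.2147 = 3.1291
CI: x̄ ± margin = 71 ± 3.1291
CI: (67.8709, 74.1291)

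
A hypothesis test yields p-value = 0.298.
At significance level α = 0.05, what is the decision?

Compare p-value to α:
0.298 ≥ 0.05
Decision: fail to reject H₀

Answer: fail to reject H₀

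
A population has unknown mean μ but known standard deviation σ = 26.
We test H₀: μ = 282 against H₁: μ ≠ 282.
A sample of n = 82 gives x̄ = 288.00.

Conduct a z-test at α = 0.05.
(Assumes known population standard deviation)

Standard error: SE = σ/√n = 26/√82 = 2.8712
z-statistic: z = (x̄ - μ₀)/SE = (288.00 - 282)/2.8712 = 2.0897
Critical value: ±1.960
p-value = 0.0366
Decision: reject H₀

Answer: z = 2.0897, reject H₀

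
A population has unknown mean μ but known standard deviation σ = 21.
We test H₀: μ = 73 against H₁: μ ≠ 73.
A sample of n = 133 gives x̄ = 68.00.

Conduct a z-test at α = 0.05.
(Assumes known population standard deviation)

Standard error: SE = σ/√n = 21/√133 = 1.8209
z-statistic: z = (x̄ - μ₀)/SE = (68.00 - 73)/1.8209 = -2.7459
Critical value: ±1.960
p-value = 0.0060
Decision: reject H₀

Answer: z = -2.7459, reject H₀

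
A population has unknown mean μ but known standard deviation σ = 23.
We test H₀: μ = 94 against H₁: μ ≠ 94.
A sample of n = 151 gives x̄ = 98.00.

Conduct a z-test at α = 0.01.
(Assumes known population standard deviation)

Answer: z = 2.1371, fail to reject H₀

Derivation:
Standard error: SE = σ/√n = 23/√151 = 1.8717
z-statistic: z = (x̄ - μ₀)/SE = (98.00 - 94)/1.8717 = 2.1371
Critical value: ±2.576
p-value = 0.0326
Decision: fail to reject H₀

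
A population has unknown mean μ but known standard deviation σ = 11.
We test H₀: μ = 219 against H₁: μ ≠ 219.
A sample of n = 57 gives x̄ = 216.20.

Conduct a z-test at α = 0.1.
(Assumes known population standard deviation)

Answer: z = -1.9218, reject H₀

Derivation:
Standard error: SE = σ/√n = 11/√57 = 1.4570
z-statistic: z = (x̄ - μ₀)/SE = (216.20 - 219)/1.4570 = -1.9218
Critical value: ±1.645
p-value = 0.0546
Decision: reject H₀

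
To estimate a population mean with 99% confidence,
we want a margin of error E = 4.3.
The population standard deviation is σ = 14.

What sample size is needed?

Answer: n = 71

Derivation:
z_0.005 = 2.576
n = (z×σ/E)² = (2.576×14/4.3)²
n = 70.3414
Round up: n = 71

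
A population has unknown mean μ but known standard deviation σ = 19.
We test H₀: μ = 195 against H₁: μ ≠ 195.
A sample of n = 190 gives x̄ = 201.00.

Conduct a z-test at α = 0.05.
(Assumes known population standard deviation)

Answer: z = 4.3529, reject H₀

Derivation:
Standard error: SE = σ/√n = 19/√190 = 1.3784
z-statistic: z = (x̄ - μ₀)/SE = (201.00 - 195)/1.3784 = 4.3529
Critical value: ±1.960
p-value < 0.0001
Decision: reject H₀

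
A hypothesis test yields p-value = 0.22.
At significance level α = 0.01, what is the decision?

Answer: fail to reject H₀

Derivation:
Compare p-value to α:
0.22 ≥ 0.01
Decision: fail to reject H₀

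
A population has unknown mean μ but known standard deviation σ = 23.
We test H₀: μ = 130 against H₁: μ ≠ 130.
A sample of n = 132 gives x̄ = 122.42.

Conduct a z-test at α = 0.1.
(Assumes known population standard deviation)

Standard error: SE = σ/√n = 23/√132 = 2.0019
z-statistic: z = (x̄ - μ₀)/SE = (122.42 - 130)/2.0019 = -3.7864
Critical value: ±1.645
p-value = 0.0002
Decision: reject H₀

Answer: z = -3.7864, reject H₀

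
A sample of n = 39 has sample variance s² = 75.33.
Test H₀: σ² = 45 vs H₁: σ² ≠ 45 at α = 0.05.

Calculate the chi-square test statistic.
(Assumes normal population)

df = n - 1 = 38
χ² = (n-1)s²/σ₀² = 38×75.33/45 = 63.6120
Critical values: χ²_{0.975,38} = 22.878, χ²_{0.025,38} = 56.896
Rejection region: χ² < 22.878 or χ² > 56.896
Decision: reject H₀

Answer: χ² = 63.6120, reject H₀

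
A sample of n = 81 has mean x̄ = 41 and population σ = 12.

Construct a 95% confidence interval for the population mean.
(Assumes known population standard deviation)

Answer: (38.3867, 43.6133)

Derivation:
Confidence level: 95%, α = 0.05
z_0.025 = 1.960
SE = σ/√n = 12/√81 = 1.3333
Margin of error = 1.960 × 1.3333 = 2.6133
CI: x̄ ± margin = 41 ± 2.6133
CI: (38.3867, 43.6133)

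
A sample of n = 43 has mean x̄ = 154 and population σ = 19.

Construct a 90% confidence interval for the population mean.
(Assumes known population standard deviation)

Answer: (149.2336, 158.7664)

Derivation:
Confidence level: 90%, α = 0.1
z_0.05 = 1.645
SE = σ/√n = 19/√43 = 2.8975
Margin of error = 1.645 × 2.8975 = 4.7664
CI: x̄ ± margin = 154 ± 4.7664
CI: (149.2336, 158.7664)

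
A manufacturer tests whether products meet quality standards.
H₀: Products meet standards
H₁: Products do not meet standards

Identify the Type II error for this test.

A Type I error (probability α) occurs when we reject a true H₀.
A Type II error (probability β) occurs when we fail to reject a false H₀.

Answer: Accepting products as meeting standards when they don't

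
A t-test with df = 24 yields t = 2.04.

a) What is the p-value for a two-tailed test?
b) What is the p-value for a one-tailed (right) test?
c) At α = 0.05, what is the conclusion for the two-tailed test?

Answer: a) 0.0525, b) 0.0263, c) fail to reject H₀

Derivation:
Using t-distribution with df = 24:
a) Two-tailed: p = 2×P(T > 2.04) = 0.0525
b) One-tailed: p = P(T > 2.04) = 0.0263
c) 0.0525 ≥ 0.05, fail to reject H₀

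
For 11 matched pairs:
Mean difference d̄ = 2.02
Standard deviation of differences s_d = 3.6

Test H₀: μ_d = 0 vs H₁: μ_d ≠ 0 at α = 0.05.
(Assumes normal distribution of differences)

df = n - 1 = 10
SE = s_d/√n = 3.6/√11 = 1.0854
t = d̄/SE = 2.02/1.0854 = 1.8611
Critical value: t_{0.025,10} = ±2.228
p-value ≈ 0.0923
Decision: fail to reject H₀

Answer: t = 1.8611, fail to reject H₀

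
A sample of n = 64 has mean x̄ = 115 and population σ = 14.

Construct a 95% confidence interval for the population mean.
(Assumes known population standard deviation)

Confidence level: 95%, α = 0.05
z_0.025 = 1.960
SE = σ/√n = 14/√64 = 1.7500
Margin of error = 1.960 × 1.7500 = 3.4300
CI: x̄ ± margin = 115 ± 3.4300
CI: (111.5700, 118.4300)

Answer: (111.5700, 118.4300)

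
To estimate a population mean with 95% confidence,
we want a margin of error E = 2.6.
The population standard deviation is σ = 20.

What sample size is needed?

Answer: n = 228

Derivation:
z_0.025 = 1.960
n = (z×σ/E)² = (1.960×20/2.6)²
n = 227.3136
Round up: n = 228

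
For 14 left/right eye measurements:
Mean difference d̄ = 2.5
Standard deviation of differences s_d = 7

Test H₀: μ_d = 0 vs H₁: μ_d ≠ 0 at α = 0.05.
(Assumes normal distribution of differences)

Answer: t = 1.3363, fail to reject H₀

Derivation:
df = n - 1 = 13
SE = s_d/√n = 7/√14 = 1.8708
t = d̄/SE = 2.5/1.8708 = 1.3363
Critical value: t_{0.025,13} = ±2.160
p-value ≈ 0.2044
Decision: fail to reject H₀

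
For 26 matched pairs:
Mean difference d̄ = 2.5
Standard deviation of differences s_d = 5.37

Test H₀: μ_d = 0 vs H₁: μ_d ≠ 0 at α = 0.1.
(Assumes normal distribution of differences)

df = n - 1 = 25
SE = s_d/√n = 5.37/√26 = 1.0531
t = d̄/SE = 2.5/1.0531 = 2.3739
Critical value: t_{0.05,25} = ±1.708
p-value ≈ 0.0256
Decision: reject H₀

Answer: t = 2.3739, reject H₀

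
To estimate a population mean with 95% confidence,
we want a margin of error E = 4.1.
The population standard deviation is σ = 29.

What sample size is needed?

z_0.025 = 1.960
n = (z×σ/E)² = (1.960×29/4.1)²
n = 192.1943
Round up: n = 193

Answer: n = 193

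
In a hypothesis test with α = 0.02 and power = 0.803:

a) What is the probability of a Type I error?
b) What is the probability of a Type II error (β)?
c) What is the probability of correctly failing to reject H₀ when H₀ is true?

a) Type I error probability = α = 0.02
b) Power = P(reject H₀ | H₁ true) = 1 - β = 0.803, so Type II error probability = β = 1 - Power = 0.197
c) P(fail to reject H₀ | H₀ true) = 1 - α = 0.98

Answer: a) 0.02, b) 0.197, c) 0.98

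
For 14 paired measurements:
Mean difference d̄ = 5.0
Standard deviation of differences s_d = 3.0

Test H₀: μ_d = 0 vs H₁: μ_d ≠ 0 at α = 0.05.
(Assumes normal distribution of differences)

Answer: t = 6.2360, reject H₀

Derivation:
df = n - 1 = 13
SE = s_d/√n = 3.0/√14 = 0.8018
t = d̄/SE = 5.0/0.8018 = 6.2360
Critical value: t_{0.025,13} = ±2.160
p-value < 0.0001
Decision: reject H₀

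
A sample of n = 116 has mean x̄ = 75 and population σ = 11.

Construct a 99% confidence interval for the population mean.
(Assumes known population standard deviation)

Answer: (72.3691, 77.6309)

Derivation:
Confidence level: 99%, α = 0.01
z_0.005 = 2.576
SE = σ/√n = 11/√116 = 1.0213
Margin of error = 2.576 × 1.0213 = 2.6309
CI: x̄ ± margin = 75 ± 2.6309
CI: (72.3691, 77.6309)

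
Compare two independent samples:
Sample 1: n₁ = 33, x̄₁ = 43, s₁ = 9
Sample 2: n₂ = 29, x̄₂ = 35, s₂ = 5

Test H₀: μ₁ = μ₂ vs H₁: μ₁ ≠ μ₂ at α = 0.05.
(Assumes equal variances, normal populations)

Pooled variance: s²_p = [32×9² + 28×5²]/(60) = 54.8667
s_p = 7.4072
SE = s_p×√(1/n₁ + 1/n₂) = 7.4072×√(1/33 + 1/29) = 1.8854
t = (x̄₁ - x̄₂)/SE = (43 - 35)/1.8854 = 4.2431
df = 60, t-critical = ±2.000
Decision: reject H₀

Answer: t = 4.2431, reject H₀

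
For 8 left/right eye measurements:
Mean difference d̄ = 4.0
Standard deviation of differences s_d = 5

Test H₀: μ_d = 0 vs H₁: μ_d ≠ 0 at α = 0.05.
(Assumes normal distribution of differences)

df = n - 1 = 7
SE = s_d/√n = 5/√8 = 1.7678
t = d̄/SE = 4.0/1.7678 = 2.2627
Critical value: t_{0.025,7} = ±2.365
p-value ≈ 0.0581
Decision: fail to reject H₀

Answer: t = 2.2627, fail to reject H₀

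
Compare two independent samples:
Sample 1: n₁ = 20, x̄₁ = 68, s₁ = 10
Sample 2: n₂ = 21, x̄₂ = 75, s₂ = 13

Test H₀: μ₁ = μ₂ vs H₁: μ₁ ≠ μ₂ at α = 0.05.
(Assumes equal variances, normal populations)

Pooled variance: s²_p = [19×10² + 20×13²]/(39) = 135.3846
s_p = 11.6355
SE = s_p×√(1/n₁ + 1/n₂) = 11.6355×√(1/20 + 1/21) = 3.6354
t = (x̄₁ - x̄₂)/SE = (68 - 75)/3.6354 = -1.9255
df = 39, t-critical = ±2.023
Decision: fail to reject H₀

Answer: t = -1.9255, fail to reject H₀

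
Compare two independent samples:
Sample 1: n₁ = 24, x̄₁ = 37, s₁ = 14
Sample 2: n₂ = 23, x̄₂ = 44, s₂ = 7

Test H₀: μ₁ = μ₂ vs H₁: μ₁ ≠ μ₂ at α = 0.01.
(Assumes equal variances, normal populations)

Answer: t = -2.1532, fail to reject H₀

Derivation:
Pooled variance: s²_p = [23×14² + 22×7²]/(45) = 124.1333
s_p = 11.1415
SE = s_p×√(1/n₁ + 1/n₂) = 11.1415×√(1/24 + 1/23) = 3.2510
t = (x̄₁ - x̄₂)/SE = (37 - 44)/3.2510 = -2.1532
df = 45, t-critical = ±2.690
Decision: fail to reject H₀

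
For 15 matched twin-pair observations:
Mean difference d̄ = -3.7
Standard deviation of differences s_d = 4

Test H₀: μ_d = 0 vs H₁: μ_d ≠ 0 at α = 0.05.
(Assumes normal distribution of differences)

Answer: t = -3.5825, reject H₀

Derivation:
df = n - 1 = 14
SE = s_d/√n = 4/√15 = 1.0328
t = d̄/SE = -3.7/1.0328 = -3.5825
Critical value: t_{0.025,14} = ±2.145
p-value ≈ 0.0030
Decision: reject H₀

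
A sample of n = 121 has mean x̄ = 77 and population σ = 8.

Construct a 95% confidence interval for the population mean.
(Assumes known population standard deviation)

Answer: (75.5745, 78.4255)

Derivation:
Confidence level: 95%, α = 0.05
z_0.025 = 1.960
SE = σ/√n = 8/√121 = 0.7273
Margin of error = 1.960 × 0.7273 = 1.4255
CI: x̄ ± margin = 77 ± 1.4255
CI: (75.5745, 78.4255)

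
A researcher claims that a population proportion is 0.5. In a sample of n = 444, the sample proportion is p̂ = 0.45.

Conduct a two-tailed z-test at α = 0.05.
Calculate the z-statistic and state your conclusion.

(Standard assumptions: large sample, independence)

H₀: p = 0.5, H₁: p ≠ 0.5
Standard error: SE = √(p₀(1-p₀)/n) = √(0.5×0.5/444) = 0.023729
z-statistic: z = (p̂ - p₀)/SE = (0.45 - 0.5)/0.023729 = -2.1071
Critical value: z_0.025 = ±1.960
p-value = 0.0351
Decision: reject H₀ at α = 0.05

Answer: z = -2.1071, reject H₀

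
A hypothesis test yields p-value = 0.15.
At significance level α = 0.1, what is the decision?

Compare p-value to α:
0.15 ≥ 0.1
Decision: fail to reject H₀

Answer: fail to reject H₀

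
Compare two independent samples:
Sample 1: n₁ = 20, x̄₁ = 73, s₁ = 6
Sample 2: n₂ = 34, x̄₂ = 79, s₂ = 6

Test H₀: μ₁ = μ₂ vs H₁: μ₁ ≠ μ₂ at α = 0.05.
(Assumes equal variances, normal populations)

Pooled variance: s²_p = [19×6² + 33×6²]/(52) = 36.0000
s_p = 6.0000
SE = s_p×√(1/n₁ + 1/n₂) = 6.0000×√(1/20 + 1/34) = 1.6908
t = (x̄₁ - x̄₂)/SE = (73 - 79)/1.6908 = -3.5486
df = 52, t-critical = ±2.007
Decision: reject H₀

Answer: t = -3.5486, reject H₀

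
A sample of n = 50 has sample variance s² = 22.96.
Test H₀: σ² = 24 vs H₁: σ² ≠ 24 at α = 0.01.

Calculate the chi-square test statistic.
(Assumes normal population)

Answer: χ² = 46.8767, fail to reject H₀

Derivation:
df = n - 1 = 49
χ² = (n-1)s²/σ₀² = 49×22.96/24 = 46.8767
Critical values: χ²_{0.995,49} = 27.249, χ²_{0.005,49} = 78.231
Rejection region: χ² < 27.249 or χ² > 78.231
Decision: fail to reject H₀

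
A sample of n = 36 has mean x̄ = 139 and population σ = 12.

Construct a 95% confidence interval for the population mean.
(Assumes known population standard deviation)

Answer: (135.0800, 142.9200)

Derivation:
Confidence level: 95%, α = 0.05
z_0.025 = 1.960
SE = σ/√n = 12/√36 = 2.0000
Margin of error = 1.960 × 2.0000 = 3.9200
CI: x̄ ± margin = 139 ± 3.9200
CI: (135.0800, 142.9200)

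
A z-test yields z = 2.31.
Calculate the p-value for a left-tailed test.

For z = 2.31:
p = P(Z < 2.31) = Φ(2.31) = 0.9896

Answer: p-value ≈ 0.9896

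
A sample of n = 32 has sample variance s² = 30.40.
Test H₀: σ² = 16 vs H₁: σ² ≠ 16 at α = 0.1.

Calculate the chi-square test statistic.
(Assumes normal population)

Answer: χ² = 58.9000, reject H₀

Derivation:
df = n - 1 = 31
χ² = (n-1)s²/σ₀² = 31×30.40/16 = 58.9000
Critical values: χ²_{0.95,31} = 19.281, χ²_{0.05,31} = 44.985
Rejection region: χ² < 19.281 or χ² > 44.985
Decision: reject H₀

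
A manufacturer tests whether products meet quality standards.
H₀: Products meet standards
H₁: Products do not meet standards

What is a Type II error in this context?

Type I error: rejecting H₀ when it is actually true (false positive).
Type II error: failing to reject H₀ when H₁ is actually true (false negative).

Answer: Accepting products as meeting standards when they don't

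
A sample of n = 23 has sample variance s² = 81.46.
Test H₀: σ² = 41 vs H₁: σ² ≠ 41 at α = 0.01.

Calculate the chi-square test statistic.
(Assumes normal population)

Answer: χ² = 43.7102, reject H₀

Derivation:
df = n - 1 = 22
χ² = (n-1)s²/σ₀² = 22×81.46/41 = 43.7102
Critical values: χ²_{0.995,22} = 8.643, χ²_{0.005,22} = 42.796
Rejection region: χ² < 8.643 or χ² > 42.796
Decision: reject H₀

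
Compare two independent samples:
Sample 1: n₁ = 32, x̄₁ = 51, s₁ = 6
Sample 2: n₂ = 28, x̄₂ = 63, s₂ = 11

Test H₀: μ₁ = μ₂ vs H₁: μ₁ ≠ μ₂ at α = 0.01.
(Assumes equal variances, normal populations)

Pooled variance: s²_p = [31×6² + 27×11²]/(58) = 75.5690
s_p = 8.6930
SE = s_p×√(1/n₁ + 1/n₂) = 8.6930×√(1/32 + 1/28) = 2.2495
t = (x̄₁ - x̄₂)/SE = (51 - 63)/2.2495 = -5.3345
df = 58, t-critical = ±2.663
Decision: reject H₀

Answer: t = -5.3345, reject H₀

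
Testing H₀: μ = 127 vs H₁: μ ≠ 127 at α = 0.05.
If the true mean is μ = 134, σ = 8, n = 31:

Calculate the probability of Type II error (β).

Answer: β ≈ 0.0018

Derivation:
SE = σ/√n = 8/√31 = 1.4368
Critical values: μ₀ ± z_0.025×SE = 127 ± 1.960×1.4368
Acceptance region: (124.1839, 129.8161)
Under H₁ (μ = 134): z_high = (129.8161 - 134)/1.4368 = -2.9120, z_low = (124.1839 - 134)/1.4368 = -6.8319
β = P(not reject | H₁) = Φ(-2.9120) - Φ(-6.8319) ≈ 0.0018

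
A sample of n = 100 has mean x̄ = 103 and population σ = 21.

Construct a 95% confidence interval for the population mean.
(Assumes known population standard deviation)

Confidence level: 95%, α = 0.05
z_0.025 = 1.960
SE = σ/√n = 21/√100 = 2.1000
Margin of error = 1.960 × 2.1000 = 4.1160
CI: x̄ ± margin = 103 ± 4.1160
CI: (98.8840, 107.1160)

Answer: (98.8840, 107.1160)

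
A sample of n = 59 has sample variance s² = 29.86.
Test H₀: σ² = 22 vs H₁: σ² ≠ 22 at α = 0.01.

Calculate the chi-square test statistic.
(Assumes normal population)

Answer: χ² = 78.7218, fail to reject H₀

Derivation:
df = n - 1 = 58
χ² = (n-1)s²/σ₀² = 58×29.86/22 = 78.7218
Critical values: χ²_{0.995,58} = 34.008, χ²_{0.005,58} = 89.477
Rejection region: χ² < 34.008 or χ² > 89.477
Decision: fail to reject H₀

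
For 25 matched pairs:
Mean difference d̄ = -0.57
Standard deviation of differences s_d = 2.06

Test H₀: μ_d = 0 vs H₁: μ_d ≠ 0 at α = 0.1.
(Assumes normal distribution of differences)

df = n - 1 = 24
SE = s_d/√n = 2.06/√25 = 0.4120
t = d̄/SE = -0.57/0.4120 = -1.3835
Critical value: t_{0.05,24} = ±1.711
p-value ≈ 0.1792
Decision: fail to reject H₀

Answer: t = -1.3835, fail to reject H₀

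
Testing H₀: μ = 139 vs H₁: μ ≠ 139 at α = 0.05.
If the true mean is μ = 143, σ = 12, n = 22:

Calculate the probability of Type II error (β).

SE = σ/√n = 12/√22 = 2.5584
Critical values: μ₀ ± z_0.025×SE = 139 ± 1.960×2.5584
Acceptance region: (133.9855, 144.0145)
Under H₁ (μ = 143): z_high = (144.0145 - 143)/2.5584 = 0.3965, z_low = (133.9855 - 143)/2.5584 = -3.5235
β = P(not reject | H₁) = Φ(0.3965) - Φ(-3.5235) ≈ 0.6539

Answer: β ≈ 0.6539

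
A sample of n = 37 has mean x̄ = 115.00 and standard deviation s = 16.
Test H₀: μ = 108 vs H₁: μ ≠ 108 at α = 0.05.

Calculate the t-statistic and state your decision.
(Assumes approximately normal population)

Answer: t = 2.6612, reject H₀

Derivation:
df = n - 1 = 36
SE = s/√n = 16/√37 = 2.6304
t = (x̄ - μ₀)/SE = (115.00 - 108)/2.6304 = 2.6612
Critical value: t_{0.025,36} = ±2.028
p-value ≈ 0.0116
Decision: reject H₀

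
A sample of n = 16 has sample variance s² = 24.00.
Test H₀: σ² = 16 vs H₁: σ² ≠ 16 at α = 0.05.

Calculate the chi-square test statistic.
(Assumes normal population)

Answer: χ² = 22.5000, fail to reject H₀

Derivation:
df = n - 1 = 15
χ² = (n-1)s²/σ₀² = 15×24.00/16 = 22.5000
Critical values: χ²_{0.975,15} = 6.262, χ²_{0.025,15} = 27.488
Rejection region: χ² < 6.262 or χ² > 27.488
Decision: fail to reject H₀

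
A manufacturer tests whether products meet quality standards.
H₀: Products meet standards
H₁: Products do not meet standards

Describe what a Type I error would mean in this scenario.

A Type I error (probability α) occurs when we reject a true H₀.
A Type II error (probability β) occurs when we fail to reject a false H₀.

Answer: Rejecting good products that actually meet standards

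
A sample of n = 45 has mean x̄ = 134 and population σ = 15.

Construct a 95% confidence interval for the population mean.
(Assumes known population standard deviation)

Confidence level: 95%, α = 0.05
z_0.025 = 1.960
SE = σ/√n = 15/√45 = 2.2361
Margin of error = 1.960 × 2.2361 = 4.3828
CI: x̄ ± margin = 134 ± 4.3828
CI: (129.6172, 138.3828)

Answer: (129.6172, 138.3828)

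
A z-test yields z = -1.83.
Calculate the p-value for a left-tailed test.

Answer: p-value ≈ 0.0336

Derivation:
For z = -1.83:
p = P(Z < -1.83) = Φ(-1.83) = 0.0336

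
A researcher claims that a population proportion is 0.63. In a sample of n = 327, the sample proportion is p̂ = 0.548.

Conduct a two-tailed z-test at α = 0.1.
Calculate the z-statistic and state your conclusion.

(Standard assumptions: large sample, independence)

Answer: z = -3.0713, reject H₀

Derivation:
H₀: p = 0.63, H₁: p ≠ 0.63
Standard error: SE = √(p₀(1-p₀)/n) = √(0.63×0.37/327) = 0.026699
z-statistic: z = (p̂ - p₀)/SE = (0.548 - 0.63)/0.026699 = -3.0713
Critical value: z_0.05 = ±1.645
p-value = 0.0021
Decision: reject H₀ at α = 0.1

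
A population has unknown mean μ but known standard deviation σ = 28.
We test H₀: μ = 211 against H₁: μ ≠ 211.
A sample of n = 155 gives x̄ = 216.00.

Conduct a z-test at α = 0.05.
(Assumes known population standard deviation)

Standard error: SE = σ/√n = 28/√155 = 2.2490
z-statistic: z = (x̄ - μ₀)/SE = (216.00 - 211)/2.2490 = 2.2232
Critical value: ±1.960
p-value = 0.0262
Decision: reject H₀

Answer: z = 2.2232, reject H₀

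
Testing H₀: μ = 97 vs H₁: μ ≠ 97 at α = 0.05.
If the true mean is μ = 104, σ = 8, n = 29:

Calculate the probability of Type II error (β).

Answer: β ≈ 0.0030

Derivation:
SE = σ/√n = 8/√29 = 1.4856
Critical values: μ₀ ± z_0.025×SE = 97 ± 1.960×1.4856
Acceptance region: (94.0882, 99.9118)
Under H₁ (μ = 104): z_high = (99.9118 - 104)/1.4856 = -2.7519, z_low = (94.0882 - 104)/1.4856 = -6.6719
β = P(not reject | H₁) = Φ(-2.7519) - Φ(-6.6719) ≈ 0.0030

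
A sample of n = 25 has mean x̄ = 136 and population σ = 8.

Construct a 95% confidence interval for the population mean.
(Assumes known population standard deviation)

Answer: (132.8640, 139.1360)

Derivation:
Confidence level: 95%, α = 0.05
z_0.025 = 1.960
SE = σ/√n = 8/√25 = 1.6000
Margin of error = 1.960 × 1.6000 = 3.1360
CI: x̄ ± margin = 136 ± 3.1360
CI: (132.8640, 139.1360)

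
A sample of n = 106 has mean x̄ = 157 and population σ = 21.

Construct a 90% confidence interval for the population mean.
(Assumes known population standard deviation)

Answer: (153.6447, 160.3553)

Derivation:
Confidence level: 90%, α = 0.1
z_0.05 = 1.645
SE = σ/√n = 21/√106 = 2.0397
Margin of error = 1.645 × 2.0397 = 3.3553
CI: x̄ ± margin = 157 ± 3.3553
CI: (153.6447, 160.3553)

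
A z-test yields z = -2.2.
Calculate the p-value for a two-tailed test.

For z = -2.2:
p = 2×P(Z > |-2.2|) = 2×(1 - Φ(2.2)) = 0.0278

Answer: p-value ≈ 0.0278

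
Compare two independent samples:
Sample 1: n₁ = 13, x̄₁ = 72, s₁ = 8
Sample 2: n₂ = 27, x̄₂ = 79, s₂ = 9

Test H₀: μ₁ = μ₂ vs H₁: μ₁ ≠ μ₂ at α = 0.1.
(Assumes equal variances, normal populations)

Answer: t = -2.3844, reject H₀

Derivation:
Pooled variance: s²_p = [12×8² + 26×9²]/(38) = 75.6316
s_p = 8.6966
SE = s_p×√(1/n₁ + 1/n₂) = 8.6966×√(1/13 + 1/27) = 2.9358
t = (x̄₁ - x̄₂)/SE = (72 - 79)/2.9358 = -2.3844
df = 38, t-critical = ±1.686
Decision: reject H₀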